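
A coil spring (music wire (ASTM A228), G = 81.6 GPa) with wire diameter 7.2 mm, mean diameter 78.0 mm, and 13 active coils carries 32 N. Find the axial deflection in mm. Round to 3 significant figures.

k = Gd⁴/(8D³N_a) = (81.6×10³)(7.2⁴)/(8·78.0³·13) = 4.4433 N/mm
δ = F/k = 32 / 4.4433 = 7.2019 mm

7.20 mm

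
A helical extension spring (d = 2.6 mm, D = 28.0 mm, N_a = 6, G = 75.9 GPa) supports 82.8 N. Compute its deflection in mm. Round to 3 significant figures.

25.2 mm

k = Gd⁴/(8D³N_a) = (75.9×10³)(2.6⁴)/(8·28.0³·6) = 3.2917 N/mm
δ = F/k = 82.8 / 3.2917 = 25.154 mm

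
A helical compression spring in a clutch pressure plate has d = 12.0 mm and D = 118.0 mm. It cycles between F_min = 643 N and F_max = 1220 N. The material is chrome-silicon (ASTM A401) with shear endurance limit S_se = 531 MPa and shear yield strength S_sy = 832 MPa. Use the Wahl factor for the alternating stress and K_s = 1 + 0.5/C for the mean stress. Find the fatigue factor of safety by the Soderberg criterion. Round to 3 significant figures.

C = D/d = 118.0/12.0 = 9.8333; K_W = (4C−1)/(4C−4)+0.615/C = 1.1474; K_s = 1+0.5/C = 1.0508
F_a = (F_max−F_min)/2 = 288.5 N; F_m = (F_max+F_min)/2 = 931.5 N
τ_a = K_W·8F_aD/(πd³) = 1.1474 × 50.168 = 57.565 MPa
τ_m = K_s·8F_mD/(πd³) = 1.0508 × 161.98 = 170.22 MPa
Soderberg: 1/n_f = τ_a/S_se + τ_m/S_sy = 57.565/531 + 170.22/832 = 0.10841 + 0.20459 = 0.313
n_f = 1/0.313 = 3.195

3.19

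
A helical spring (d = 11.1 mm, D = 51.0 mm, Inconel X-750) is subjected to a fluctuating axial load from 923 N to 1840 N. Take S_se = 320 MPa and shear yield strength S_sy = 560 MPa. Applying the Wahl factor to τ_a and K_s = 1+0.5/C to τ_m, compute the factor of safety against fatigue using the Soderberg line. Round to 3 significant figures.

2.26

C = D/d = 51.0/11.1 = 4.5946; K_W = (4C−1)/(4C−4)+0.615/C = 1.3425; K_s = 1+0.5/C = 1.1088
F_a = (F_max−F_min)/2 = 458.5 N; F_m = (F_max+F_min)/2 = 1381.5 N
τ_a = K_W·8F_aD/(πd³) = 1.3425 × 43.539 = 58.451 MPa
τ_m = K_s·8F_mD/(πd³) = 1.1088 × 131.19 = 145.46 MPa
Soderberg: 1/n_f = τ_a/S_se + τ_m/S_sy = 58.451/320 + 145.46/560 = 0.18266 + 0.25976 = 0.44242
n_f = 1/0.44242 = 2.26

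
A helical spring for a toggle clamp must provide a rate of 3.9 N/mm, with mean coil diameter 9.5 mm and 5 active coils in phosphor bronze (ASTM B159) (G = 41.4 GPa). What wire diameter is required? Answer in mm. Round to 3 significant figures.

d = (8D³N_a·k / G)^(1/4) = (8·9.5³·5·3.9 / (41.4×10³))^0.25
  = (3.2307)^0.25 = 1.3407 mm

1.34 mm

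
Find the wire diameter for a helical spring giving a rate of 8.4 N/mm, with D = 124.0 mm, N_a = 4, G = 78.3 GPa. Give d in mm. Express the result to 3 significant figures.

8.99 mm

d = (8D³N_a·k / G)^(1/4) = (8·124.0³·4·8.4 / (78.3×10³))^0.25
  = (6545.3)^0.25 = 8.9946 mm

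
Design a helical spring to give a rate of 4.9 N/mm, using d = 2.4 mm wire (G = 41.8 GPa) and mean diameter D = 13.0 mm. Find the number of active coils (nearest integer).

N_a = Gd⁴/(8D³k) = (41.8×10³ × 2.4⁴)/(8 × 13.0³ × 4.9)
    = 1.38682e+06 / 86122.4 = 16.1 → 16 coils

16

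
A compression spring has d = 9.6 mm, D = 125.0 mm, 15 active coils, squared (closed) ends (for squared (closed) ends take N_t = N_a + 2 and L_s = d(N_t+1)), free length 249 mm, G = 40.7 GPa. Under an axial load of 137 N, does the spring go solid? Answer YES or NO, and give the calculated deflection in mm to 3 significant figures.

k = Gd⁴/(8D³N_a) = (40.7×10³)(9.6⁴)/(8·125.0³·15) = 1.4749 N/mm
N_t = 17; L_s = 9.6·18 = 172.8 mm; δ_solid = L₀ − L_s = 249 − 172.8 = 76.2 mm
δ = F/k = 137/1.4749 = 92.886 mm
δ ≥ δ_solid → spring goes solid

YES, δ = 92.9 mm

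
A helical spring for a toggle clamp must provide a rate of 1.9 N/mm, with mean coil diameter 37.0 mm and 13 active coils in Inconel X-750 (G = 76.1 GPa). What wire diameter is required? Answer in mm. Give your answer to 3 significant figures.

d = (8D³N_a·k / G)^(1/4) = (8·37.0³·13·1.9 / (76.1×10³))^0.25
  = (131.52)^0.25 = 3.3865 mm

3.39 mm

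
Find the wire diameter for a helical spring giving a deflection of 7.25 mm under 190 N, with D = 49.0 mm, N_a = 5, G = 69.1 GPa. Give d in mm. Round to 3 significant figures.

6.50 mm

Required rate k = F/δ = 190/7.25 = 26.207 N/mm
d = (8D³N_a·k / G)^(1/4) = (8·49.0³·5·26.207 / (69.1×10³))^0.25
  = (1784.8)^0.25 = 6.4997 mm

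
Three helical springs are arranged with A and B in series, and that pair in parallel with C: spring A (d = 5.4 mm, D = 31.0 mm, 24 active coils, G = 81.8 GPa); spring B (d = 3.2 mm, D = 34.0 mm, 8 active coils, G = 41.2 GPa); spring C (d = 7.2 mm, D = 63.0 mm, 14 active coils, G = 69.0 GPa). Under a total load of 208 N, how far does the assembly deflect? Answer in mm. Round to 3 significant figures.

25.6 mm

k_A = Gd⁴/(8D³N_a) = (81.8×10³)(5.4⁴)/(8·31.0³·24) = 12.16 N/mm
k_B = Gd⁴/(8D³N_a) = (41.2×10³)(3.2⁴)/(8·34.0³·8) = 1.7174 N/mm
k_C = Gd⁴/(8D³N_a) = (69.0×10³)(7.2⁴)/(8·63.0³·14) = 6.6212 N/mm
Springs A,B series: k_AB = 1/(1/12.16+1/1.7174) = 1.5049 N/mm; parallel with C: k_eq = 1.5049+6.6212 = 8.1261 N/mm
δ = F/k_eq = 208/8.1261 = 25.596 mm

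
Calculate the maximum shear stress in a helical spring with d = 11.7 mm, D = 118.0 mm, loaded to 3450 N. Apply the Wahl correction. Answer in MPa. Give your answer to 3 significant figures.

Spring index C = D/d = 118.0/11.7 = 10.0855
K_W = (4C−1)/(4C−4) + 0.615/C = 39.342/36.342 + 0.0610 = 1.1435
τ₀ = 8FD/(πd³) = 8·3450·118.0/(π·11.7³) = 3.2568e+06/5031.6 = 647.27 MPa
τ_max = K·τ₀ = 1.1435 × 647.27 = 740.17 MPa

740 MPa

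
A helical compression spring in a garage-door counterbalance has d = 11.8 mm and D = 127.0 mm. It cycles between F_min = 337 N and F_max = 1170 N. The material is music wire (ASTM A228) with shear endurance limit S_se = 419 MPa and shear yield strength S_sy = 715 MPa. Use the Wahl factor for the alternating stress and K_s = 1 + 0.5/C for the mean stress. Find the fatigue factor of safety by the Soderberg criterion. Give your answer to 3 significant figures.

C = D/d = 127.0/11.8 = 10.7627; K_W = (4C−1)/(4C−4)+0.615/C = 1.1340; K_s = 1+0.5/C = 1.0465
F_a = (F_max−F_min)/2 = 416.5 N; F_m = (F_max+F_min)/2 = 753.5 N
τ_a = K_W·8F_aD/(πd³) = 1.1340 × 81.981 = 92.963 MPa
τ_m = K_s·8F_mD/(πd³) = 1.0465 × 148.31 = 155.2 MPa
Soderberg: 1/n_f = τ_a/S_se + τ_m/S_sy = 92.963/419 + 155.2/715 = 0.22187 + 0.21707 = 0.43894
n_f = 1/0.43894 = 2.278

2.28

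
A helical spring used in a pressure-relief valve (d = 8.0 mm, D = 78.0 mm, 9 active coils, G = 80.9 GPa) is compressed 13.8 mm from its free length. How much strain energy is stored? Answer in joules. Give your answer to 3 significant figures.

k = Gd⁴/(8D³N_a) = (80.9×10³)(8.0⁴)/(8·78.0³·9) = 9.6982 N/mm
U = ½kδ² = 0.5 × 9.6982 × 13.8² = 923.46 N·mm = 0.92346 J

0.923 J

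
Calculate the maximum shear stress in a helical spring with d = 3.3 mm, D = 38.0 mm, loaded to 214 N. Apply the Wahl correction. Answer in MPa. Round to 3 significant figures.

Spring index C = D/d = 38.0/3.3 = 11.5152
K_W = (4C−1)/(4C−4) + 0.615/C = 45.061/42.061 + 0.0534 = 1.1247
τ₀ = 8FD/(πd³) = 8·214·38.0/(π·3.3³) = 65056/112.9 = 576.23 MPa
τ_max = K·τ₀ = 1.1247 × 576.23 = 648.1 MPa

648 MPa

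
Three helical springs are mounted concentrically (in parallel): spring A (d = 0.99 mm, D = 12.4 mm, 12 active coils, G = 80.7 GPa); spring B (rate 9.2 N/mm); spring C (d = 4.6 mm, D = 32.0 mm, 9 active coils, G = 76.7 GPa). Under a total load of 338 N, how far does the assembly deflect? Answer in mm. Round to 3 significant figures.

14.0 mm

k_A = Gd⁴/(8D³N_a) = (80.7×10³)(0.99⁴)/(8·12.4³·12) = 0.42352 N/mm
k_C = Gd⁴/(8D³N_a) = (76.7×10³)(4.6⁴)/(8·32.0³·9) = 14.556 N/mm
Parallel: k_eq = 0.42352 + 9.2 + 14.556 = 24.18 N/mm
δ = F/k_eq = 338/24.18 = 13.979 mm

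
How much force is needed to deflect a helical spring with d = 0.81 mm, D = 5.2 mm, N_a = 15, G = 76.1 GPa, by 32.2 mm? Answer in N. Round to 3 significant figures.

62.5 N

k = Gd⁴/(8D³N_a) = (76.1×10³)(0.81⁴)/(8·5.2³·15) = 1.9415 N/mm
F = k·δ = 1.9415 × 32.2 = 62.516 N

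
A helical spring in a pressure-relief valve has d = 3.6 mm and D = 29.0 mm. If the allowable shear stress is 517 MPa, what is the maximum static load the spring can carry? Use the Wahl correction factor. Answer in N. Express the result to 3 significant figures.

276 N

C = D/d = 29.0/3.6 = 8.0556
K_W = (4C−1)/(4C−4) + 0.615/C = 31.222/28.222 + 0.0763 = 1.1826
τ_max = K·8FD/(πd³) → F_max = τ_allow·πd³/(8DK)
F_max = 517·π·3.6³/(8·29.0·1.1826) = 75779/274.37 = 276.19 N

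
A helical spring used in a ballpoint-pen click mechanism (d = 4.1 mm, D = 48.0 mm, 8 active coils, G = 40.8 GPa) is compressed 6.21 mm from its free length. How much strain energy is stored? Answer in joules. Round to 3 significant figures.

k = Gd⁴/(8D³N_a) = (40.8×10³)(4.1⁴)/(8·48.0³·8) = 1.6289 N/mm
U = ½kδ² = 0.5 × 1.6289 × 6.21² = 31.408 N·mm = 0.031408 J

0.0314 J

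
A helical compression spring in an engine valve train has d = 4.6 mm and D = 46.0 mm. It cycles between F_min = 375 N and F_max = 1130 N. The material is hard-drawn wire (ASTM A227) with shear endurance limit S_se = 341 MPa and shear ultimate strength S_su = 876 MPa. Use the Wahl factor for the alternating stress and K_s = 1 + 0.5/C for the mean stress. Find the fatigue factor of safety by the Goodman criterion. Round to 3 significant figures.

C = D/d = 46.0/4.6 = 10.0000; K_W = (4C−1)/(4C−4)+0.615/C = 1.1448; K_s = 1+0.5/C = 1.0500
F_a = (F_max−F_min)/2 = 377.5 N; F_m = (F_max+F_min)/2 = 752.5 N
τ_a = K_W·8F_aD/(πd³) = 1.1448 × 454.3 = 520.1 MPa
τ_m = K_s·8F_mD/(πd³) = 1.0500 × 905.59 = 950.87 MPa
Goodman: 1/n_f = τ_a/S_se + τ_m/S_su = 520.1/341 + 950.87/876 = 1.52521 + 1.08547 = 2.6107
n_f = 1/2.6107 = 0.383

0.383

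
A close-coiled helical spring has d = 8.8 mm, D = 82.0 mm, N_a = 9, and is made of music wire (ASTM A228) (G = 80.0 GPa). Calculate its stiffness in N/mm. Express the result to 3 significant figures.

k = Gd⁴/(8D³N_a) = (80.0×10³ × 8.8⁴) / (8 × 82.0³ × 9)
  = 4.79756e+08 / 3.96985e+07 = 12.085 N/mm

12.1 N/mm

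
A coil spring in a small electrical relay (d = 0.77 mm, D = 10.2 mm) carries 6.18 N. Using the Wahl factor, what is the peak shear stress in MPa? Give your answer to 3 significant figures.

Spring index C = D/d = 10.2/0.77 = 13.2468
K_W = (4C−1)/(4C−4) + 0.615/C = 51.987/48.987 + 0.0464 = 1.1077
τ₀ = 8FD/(πd³) = 8·6.18·10.2/(π·0.77³) = 504.288/1.4342 = 351.61 MPa
τ_max = K·τ₀ = 1.1077 × 351.61 = 389.46 MPa

389 MPa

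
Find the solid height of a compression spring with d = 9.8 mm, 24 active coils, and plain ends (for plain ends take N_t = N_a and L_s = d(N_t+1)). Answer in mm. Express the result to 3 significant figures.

245 mm

plain ends: N_t = N_a = 24
L_s = d·(N_t+1) = 9.8 × 25 = 245 mm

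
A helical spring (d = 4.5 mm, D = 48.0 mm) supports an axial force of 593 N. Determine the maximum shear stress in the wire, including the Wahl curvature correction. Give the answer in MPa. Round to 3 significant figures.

Spring index C = D/d = 48.0/4.5 = 10.6667
K_W = (4C−1)/(4C−4) + 0.615/C = 41.667/38.667 + 0.0577 = 1.1352
τ₀ = 8FD/(πd³) = 8·593·48.0/(π·4.5³) = 227712/286.28 = 795.42 MPa
τ_max = K·τ₀ = 1.1352 × 795.42 = 903 MPa

903 MPa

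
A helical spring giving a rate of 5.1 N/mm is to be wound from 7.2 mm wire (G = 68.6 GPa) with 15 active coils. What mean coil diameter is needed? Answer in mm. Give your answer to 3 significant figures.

D = (Gd⁴/(8N_a·k))^(1/3) = (68.6×10³·7.2⁴/(8·15·5.1))^(1/3)
  = (301233)^(1/3) = 67.0349 mm

67.0 mm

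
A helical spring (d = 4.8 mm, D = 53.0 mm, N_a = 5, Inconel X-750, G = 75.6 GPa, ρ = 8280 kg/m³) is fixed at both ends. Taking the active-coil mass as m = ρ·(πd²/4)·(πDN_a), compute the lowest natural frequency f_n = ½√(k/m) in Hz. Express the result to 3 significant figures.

116 Hz

k = Gd⁴/(8D³N_a) = (75.6×10³)(4.8⁴)/(8·53.0³·5) = 6.7391 N/mm = 6739.1 N/m
Wire length L = πDN_a = π·53.0·5 = 832.52 mm
m = ρ·(πd²/4)·L = 8280 × 18.096×10⁻⁶ m² × 0.83252 m = 0.12474 kg
f_n = ½√(k/m) = 0.5·√(6739.1/0.12474) = 0.5·√(54026) = 116.22 Hz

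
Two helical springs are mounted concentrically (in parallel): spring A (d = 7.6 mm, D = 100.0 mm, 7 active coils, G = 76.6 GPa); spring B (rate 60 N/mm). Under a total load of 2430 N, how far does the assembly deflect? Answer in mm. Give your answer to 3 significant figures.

37.6 mm

k_A = Gd⁴/(8D³N_a) = (76.6×10³)(7.6⁴)/(8·100.0³·7) = 4.5635 N/mm
Parallel: k_eq = 4.5635 + 60 = 64.563 N/mm
δ = F/k_eq = 2430/64.563 = 37.637 mm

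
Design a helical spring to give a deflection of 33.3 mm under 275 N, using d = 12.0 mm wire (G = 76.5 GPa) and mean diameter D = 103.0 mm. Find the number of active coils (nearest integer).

Required rate k = F/δ = 275/33.3 = 8.2583 N/mm
N_a = Gd⁴/(8D³k) = (76.5×10³ × 12.0⁴)/(8 × 103.0³ × 8.2583)
    = 1.5863e+09 / 7.21922e+07 = 21.97 → 22 coils

22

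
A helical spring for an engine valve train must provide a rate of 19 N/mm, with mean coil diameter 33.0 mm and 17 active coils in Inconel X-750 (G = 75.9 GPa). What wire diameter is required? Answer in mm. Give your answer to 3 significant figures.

5.91 mm

d = (8D³N_a·k / G)^(1/4) = (8·33.0³·17·19 / (75.9×10³))^0.25
  = (1223.5)^0.25 = 5.9142 mm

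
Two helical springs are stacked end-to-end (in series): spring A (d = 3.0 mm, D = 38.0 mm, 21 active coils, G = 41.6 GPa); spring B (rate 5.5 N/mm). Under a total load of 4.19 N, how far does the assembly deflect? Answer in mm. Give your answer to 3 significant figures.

k_A = Gd⁴/(8D³N_a) = (41.6×10³)(3.0⁴)/(8·38.0³·21) = 0.36553 N/mm
Series: 1/k_eq = 1/0.36553 + 1/5.5 = 2.9176; k_eq = 0.34275 N/mm
δ = F/k_eq = 4.19/0.34275 = 12.225 mm

12.2 mm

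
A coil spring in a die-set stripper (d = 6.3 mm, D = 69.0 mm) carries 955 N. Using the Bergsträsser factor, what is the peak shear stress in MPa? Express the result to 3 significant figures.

753 MPa

Spring index C = D/d = 69.0/6.3 = 10.9524
K_B = (4C+2)/(4C−3) = 45.810/40.810 = 1.1225
τ₀ = 8FD/(πd³) = 8·955·69.0/(π·6.3³) = 527160/785.55 = 671.07 MPa
τ_max = K·τ₀ = 1.1225 × 671.07 = 753.3 MPa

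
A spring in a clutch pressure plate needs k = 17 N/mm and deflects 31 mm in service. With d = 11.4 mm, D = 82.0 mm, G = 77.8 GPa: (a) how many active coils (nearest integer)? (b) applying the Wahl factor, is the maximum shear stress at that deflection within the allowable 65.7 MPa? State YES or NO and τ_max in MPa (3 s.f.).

N_a = Gd⁴/(8D³k) = (77.8×10³)(11.4⁴)/(8·82.0³·17) = 17.52 → N_a = 18
Actual rate k = Gd⁴/(8D³·18) = 16.55 N/mm
Working load F = kδ = 16.55·31 = 513.05 N
C = 82.0/11.4 = 7.1930; K_W = (4C−1)/(4C−4)+0.615/C = 1.2066
τ_max = K_W·8FD/(πd³) = 1.2066·72.31 = 87.249 MPa
τ_max > 65.7 MPa → exceeds allowable

(a) 18 coils; (b) NO, τ_max = 87.2 MPa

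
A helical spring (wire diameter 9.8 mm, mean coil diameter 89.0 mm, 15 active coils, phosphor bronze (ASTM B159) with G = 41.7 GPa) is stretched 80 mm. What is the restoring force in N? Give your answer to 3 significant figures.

364 N

k = Gd⁴/(8D³N_a) = (41.7×10³)(9.8⁴)/(8·89.0³·15) = 4.5466 N/mm
F = k·δ = 4.5466 × 80 = 363.73 N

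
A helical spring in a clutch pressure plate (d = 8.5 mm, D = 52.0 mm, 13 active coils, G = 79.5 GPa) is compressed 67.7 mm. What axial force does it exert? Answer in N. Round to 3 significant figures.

1920 N

k = Gd⁴/(8D³N_a) = (79.5×10³)(8.5⁴)/(8·52.0³·13) = 28.379 N/mm
F = k·δ = 28.379 × 67.7 = 1921.3 N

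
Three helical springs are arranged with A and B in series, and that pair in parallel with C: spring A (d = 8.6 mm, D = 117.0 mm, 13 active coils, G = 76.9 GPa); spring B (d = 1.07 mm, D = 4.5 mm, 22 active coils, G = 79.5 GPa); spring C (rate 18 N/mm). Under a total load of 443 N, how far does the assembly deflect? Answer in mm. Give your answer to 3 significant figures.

k_A = Gd⁴/(8D³N_a) = (76.9×10³)(8.6⁴)/(8·117.0³·13) = 2.5254 N/mm
k_B = Gd⁴/(8D³N_a) = (79.5×10³)(1.07⁴)/(8·4.5³·22) = 6.4976 N/mm
Springs A,B series: k_AB = 1/(1/2.5254+1/6.4976) = 1.8186 N/mm; parallel with C: k_eq = 1.8186+18 = 19.819 N/mm
δ = F/k_eq = 443/19.819 = 22.353 mm

22.4 mm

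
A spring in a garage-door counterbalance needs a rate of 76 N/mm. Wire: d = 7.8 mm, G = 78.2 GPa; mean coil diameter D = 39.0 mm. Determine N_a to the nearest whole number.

N_a = Gd⁴/(8D³k) = (78.2×10³ × 7.8⁴)/(8 × 39.0³ × 76)
    = 2.89458e+08 / 3.6066e+07 = 8.026 → 8 coils

8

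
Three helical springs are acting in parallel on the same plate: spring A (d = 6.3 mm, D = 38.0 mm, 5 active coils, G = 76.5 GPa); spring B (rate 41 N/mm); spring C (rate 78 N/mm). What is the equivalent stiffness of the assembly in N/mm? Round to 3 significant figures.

k_A = Gd⁴/(8D³N_a) = (76.5×10³)(6.3⁴)/(8·38.0³·5) = 54.905 N/mm
Parallel: k_eq = 54.905 + 41 + 78 = 173.91 N/mm

174 N/mm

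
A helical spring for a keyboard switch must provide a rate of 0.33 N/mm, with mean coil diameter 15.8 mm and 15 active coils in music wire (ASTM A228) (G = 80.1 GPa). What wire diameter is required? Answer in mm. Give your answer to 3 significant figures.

1.18 mm

d = (8D³N_a·k / G)^(1/4) = (8·15.8³·15·0.33 / (80.1×10³))^0.25
  = (1.95)^0.25 = 1.1817 mm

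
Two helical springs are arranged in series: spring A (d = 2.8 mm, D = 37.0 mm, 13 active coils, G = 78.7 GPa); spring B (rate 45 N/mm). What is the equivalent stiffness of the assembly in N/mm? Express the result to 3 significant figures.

k_A = Gd⁴/(8D³N_a) = (78.7×10³)(2.8⁴)/(8·37.0³·13) = 0.91827 N/mm
Series: 1/k_eq = 1/0.91827 + 1/45 = 1.1112; k_eq = 0.8999 N/mm

0.900 N/mm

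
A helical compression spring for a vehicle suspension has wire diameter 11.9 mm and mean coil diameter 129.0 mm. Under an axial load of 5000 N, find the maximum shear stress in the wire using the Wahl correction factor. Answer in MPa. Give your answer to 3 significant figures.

Spring index C = D/d = 129.0/11.9 = 10.8403
K_W = (4C−1)/(4C−4) + 0.615/C = 42.361/39.361 + 0.0567 = 1.1329
τ₀ = 8FD/(πd³) = 8·5000·129.0/(π·11.9³) = 5.16e+06/5294.1 = 974.67 MPa
τ_max = K·τ₀ = 1.1329 × 974.67 = 1104.3 MPa

1100 MPa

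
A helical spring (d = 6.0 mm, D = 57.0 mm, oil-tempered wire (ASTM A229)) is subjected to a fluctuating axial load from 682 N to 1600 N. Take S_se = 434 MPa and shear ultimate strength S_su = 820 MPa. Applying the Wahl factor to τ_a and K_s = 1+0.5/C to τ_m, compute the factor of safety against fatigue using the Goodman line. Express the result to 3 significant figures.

C = D/d = 57.0/6.0 = 9.5000; K_W = (4C−1)/(4C−4)+0.615/C = 1.1530; K_s = 1+0.5/C = 1.0526
F_a = (F_max−F_min)/2 = 459 N; F_m = (F_max+F_min)/2 = 1141 N
τ_a = K_W·8F_aD/(πd³) = 1.1530 × 308.44 = 355.63 MPa
τ_m = K_s·8F_mD/(πd³) = 1.0526 × 766.74 = 807.09 MPa
Goodman: 1/n_f = τ_a/S_se + τ_m/S_su = 355.63/434 + 807.09/820 = 0.81941 + 0.98426 = 1.8037
n_f = 1/1.8037 = 0.5544

0.554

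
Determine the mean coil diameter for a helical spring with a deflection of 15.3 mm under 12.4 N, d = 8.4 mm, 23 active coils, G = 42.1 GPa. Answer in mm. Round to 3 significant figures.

Required rate k = F/δ = 12.4/15.3 = 0.81046 N/mm
D = (Gd⁴/(8N_a·k))^(1/3) = (42.1×10³·8.4⁴/(8·23·0.81046))^(1/3)
  = (1.40557e+06)^(1/3) = 112.0169 mm

112 mm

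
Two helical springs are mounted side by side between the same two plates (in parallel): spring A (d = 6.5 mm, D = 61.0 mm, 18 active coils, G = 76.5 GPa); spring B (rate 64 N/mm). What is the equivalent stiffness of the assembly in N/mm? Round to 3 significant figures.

68.2 N/mm

k_A = Gd⁴/(8D³N_a) = (76.5×10³)(6.5⁴)/(8·61.0³·18) = 4.1779 N/mm
Parallel: k_eq = 4.1779 + 64 = 68.178 N/mm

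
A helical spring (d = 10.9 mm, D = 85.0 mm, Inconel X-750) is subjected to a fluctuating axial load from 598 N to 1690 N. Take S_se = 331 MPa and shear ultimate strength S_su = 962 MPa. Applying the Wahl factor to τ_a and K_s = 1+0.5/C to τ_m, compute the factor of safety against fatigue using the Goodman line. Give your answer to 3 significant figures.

C = D/d = 85.0/10.9 = 7.7982; K_W = (4C−1)/(4C−4)+0.615/C = 1.1892; K_s = 1+0.5/C = 1.0641
F_a = (F_max−F_min)/2 = 546 N; F_m = (F_max+F_min)/2 = 1144 N
τ_a = K_W·8F_aD/(πd³) = 1.1892 × 91.258 = 108.52 MPa
τ_m = K_s·8F_mD/(πd³) = 1.0641 × 191.21 = 203.47 MPa
Goodman: 1/n_f = τ_a/S_se + τ_m/S_su = 108.52/331 + 203.47/962 = 0.32786 + 0.21150 = 0.53937
n_f = 1/0.53937 = 1.854

1.85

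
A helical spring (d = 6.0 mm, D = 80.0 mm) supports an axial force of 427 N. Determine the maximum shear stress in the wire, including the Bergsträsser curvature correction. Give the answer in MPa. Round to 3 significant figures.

Spring index C = D/d = 80.0/6.0 = 13.3333
K_B = (4C+2)/(4C−3) = 55.333/50.333 = 1.0993
τ₀ = 8FD/(πd³) = 8·427·80.0/(π·6.0³) = 273280/678.58 = 402.72 MPa
τ_max = K·τ₀ = 1.0993 × 402.72 = 442.73 MPa

443 MPa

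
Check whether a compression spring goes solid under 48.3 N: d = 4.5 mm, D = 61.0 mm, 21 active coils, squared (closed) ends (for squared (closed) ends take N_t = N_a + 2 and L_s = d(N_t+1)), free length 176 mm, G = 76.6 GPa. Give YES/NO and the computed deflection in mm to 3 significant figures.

k = Gd⁴/(8D³N_a) = (76.6×10³)(4.5⁴)/(8·61.0³·21) = 0.82372 N/mm
N_t = 23; L_s = 4.5·24 = 108 mm; δ_solid = L₀ − L_s = 176 − 108 = 68 mm
δ = F/k = 48.3/0.82372 = 58.636 mm
δ < δ_solid → spring does not go solid

NO, δ = 58.6 mm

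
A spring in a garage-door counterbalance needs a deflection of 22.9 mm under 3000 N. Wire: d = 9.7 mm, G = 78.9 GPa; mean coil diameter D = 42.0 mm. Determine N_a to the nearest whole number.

9

Required rate k = F/δ = 3000/22.9 = 131 N/mm
N_a = Gd⁴/(8D³k) = (78.9×10³ × 9.7⁴)/(8 × 42.0³ × 131)
    = 6.98496e+08 / 7.76468e+07 = 8.996 → 9 coils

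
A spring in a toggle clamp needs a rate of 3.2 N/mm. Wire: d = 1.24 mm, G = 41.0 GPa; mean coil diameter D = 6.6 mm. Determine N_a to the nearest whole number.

N_a = Gd⁴/(8D³k) = (41.0×10³ × 1.24⁴)/(8 × 6.6³ × 3.2)
    = 96932.8 / 7359.9 = 13.17 → 13 coils

13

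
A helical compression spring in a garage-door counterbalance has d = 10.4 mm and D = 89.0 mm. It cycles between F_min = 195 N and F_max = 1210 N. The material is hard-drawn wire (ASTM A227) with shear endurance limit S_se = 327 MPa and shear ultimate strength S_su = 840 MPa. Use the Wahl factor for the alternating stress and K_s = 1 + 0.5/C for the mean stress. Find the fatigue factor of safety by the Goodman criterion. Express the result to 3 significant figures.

C = D/d = 89.0/10.4 = 8.5577; K_W = (4C−1)/(4C−4)+0.615/C = 1.1711; K_s = 1+0.5/C = 1.0584
F_a = (F_max−F_min)/2 = 507.5 N; F_m = (F_max+F_min)/2 = 702.5 N
τ_a = K_W·8F_aD/(πd³) = 1.1711 × 102.25 = 119.75 MPa
τ_m = K_s·8F_mD/(πd³) = 1.0584 × 141.54 = 149.81 MPa
Goodman: 1/n_f = τ_a/S_se + τ_m/S_su = 119.75/327 + 149.81/840 = 0.36620 + 0.17834 = 0.54454
n_f = 1/0.54454 = 1.836

1.84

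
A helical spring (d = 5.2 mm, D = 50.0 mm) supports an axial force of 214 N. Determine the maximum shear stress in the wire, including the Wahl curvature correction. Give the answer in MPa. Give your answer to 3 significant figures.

Spring index C = D/d = 50.0/5.2 = 9.6154
K_W = (4C−1)/(4C−4) + 0.615/C = 37.462/34.462 + 0.0640 = 1.1510
τ₀ = 8FD/(πd³) = 8·214·50.0/(π·5.2³) = 85600/441.73 = 193.78 MPa
τ_max = K·τ₀ = 1.1510 × 193.78 = 223.05 MPa

223 MPa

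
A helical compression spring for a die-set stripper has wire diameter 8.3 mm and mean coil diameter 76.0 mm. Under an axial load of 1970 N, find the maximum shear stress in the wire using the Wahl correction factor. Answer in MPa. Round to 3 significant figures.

773 MPa

Spring index C = D/d = 76.0/8.3 = 9.1566
K_W = (4C−1)/(4C−4) + 0.615/C = 35.627/32.627 + 0.0672 = 1.1591
τ₀ = 8FD/(πd³) = 8·1970·76.0/(π·8.3³) = 1.19776e+06/1796.3 = 666.78 MPa
τ_max = K·τ₀ = 1.1591 × 666.78 = 772.88 MPa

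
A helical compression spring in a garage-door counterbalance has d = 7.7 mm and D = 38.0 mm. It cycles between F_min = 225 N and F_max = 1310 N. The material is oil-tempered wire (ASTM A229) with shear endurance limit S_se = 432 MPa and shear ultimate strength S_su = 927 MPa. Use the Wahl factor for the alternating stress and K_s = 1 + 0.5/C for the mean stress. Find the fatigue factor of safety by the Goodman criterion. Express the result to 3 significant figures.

1.84

C = D/d = 38.0/7.7 = 4.9351; K_W = (4C−1)/(4C−4)+0.615/C = 1.3152; K_s = 1+0.5/C = 1.1013
F_a = (F_max−F_min)/2 = 542.5 N; F_m = (F_max+F_min)/2 = 767.5 N
τ_a = K_W·8F_aD/(πd³) = 1.3152 × 114.99 = 151.23 MPa
τ_m = K_s·8F_mD/(πd³) = 1.1013 × 162.68 = 179.16 MPa
Goodman: 1/n_f = τ_a/S_se + τ_m/S_su = 151.23/432 + 179.16/927 = 0.35008 + 0.19327 = 0.54335
n_f = 1/0.54335 = 1.84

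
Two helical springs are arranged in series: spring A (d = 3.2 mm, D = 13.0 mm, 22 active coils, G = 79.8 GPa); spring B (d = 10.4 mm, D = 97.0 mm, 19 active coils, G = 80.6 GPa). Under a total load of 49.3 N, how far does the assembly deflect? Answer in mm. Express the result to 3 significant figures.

k_A = Gd⁴/(8D³N_a) = (79.8×10³)(3.2⁴)/(8·13.0³·22) = 21.64 N/mm
k_B = Gd⁴/(8D³N_a) = (80.6×10³)(10.4⁴)/(8·97.0³·19) = 6.7969 N/mm
Series: 1/k_eq = 1/21.64 + 1/6.7969 = 0.19334; k_eq = 5.1723 N/mm
δ = F/k_eq = 49.3/5.1723 = 9.5315 mm

9.53 mm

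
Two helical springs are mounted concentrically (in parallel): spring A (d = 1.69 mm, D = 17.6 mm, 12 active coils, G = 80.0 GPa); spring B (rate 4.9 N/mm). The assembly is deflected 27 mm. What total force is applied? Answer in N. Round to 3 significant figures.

k_A = Gd⁴/(8D³N_a) = (80.0×10³)(1.69⁴)/(8·17.6³·12) = 1.2469 N/mm
Parallel: k_eq = 1.2469 + 4.9 = 6.1469 N/mm
F = k_eq·δ = 6.1469·27 = 165.97 N

166 N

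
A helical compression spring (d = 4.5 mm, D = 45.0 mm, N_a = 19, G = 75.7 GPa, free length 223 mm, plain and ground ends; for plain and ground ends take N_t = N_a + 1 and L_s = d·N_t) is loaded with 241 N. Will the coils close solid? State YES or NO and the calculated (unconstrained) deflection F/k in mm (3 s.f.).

NO, δ = 108 mm

k = Gd⁴/(8D³N_a) = (75.7×10³)(4.5⁴)/(8·45.0³·19) = 2.2411 N/mm
N_t = 20; L_s = 4.5·20 = 90 mm; δ_solid = L₀ − L_s = 223 − 90 = 133 mm
δ = F/k = 241/2.2411 = 107.54 mm
δ < δ_solid → spring does not go solid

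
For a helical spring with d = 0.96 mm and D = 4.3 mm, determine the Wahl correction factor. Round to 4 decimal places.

C = D/d = 4.3/0.96 = 4.4792
K_W = (4C−1)/(4C−4) + 0.615/C = 16.917/13.917 + 0.1373 = 1.3529

1.3529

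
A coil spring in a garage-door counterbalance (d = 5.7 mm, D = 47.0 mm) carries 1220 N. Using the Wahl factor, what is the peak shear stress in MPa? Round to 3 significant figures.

Spring index C = D/d = 47.0/5.7 = 8.2456
K_W = (4C−1)/(4C−4) + 0.615/C = 31.982/28.982 + 0.0746 = 1.1781
τ₀ = 8FD/(πd³) = 8·1220·47.0/(π·5.7³) = 458720/581.8 = 788.45 MPa
τ_max = K·τ₀ = 1.1781 × 788.45 = 928.87 MPa

929 MPa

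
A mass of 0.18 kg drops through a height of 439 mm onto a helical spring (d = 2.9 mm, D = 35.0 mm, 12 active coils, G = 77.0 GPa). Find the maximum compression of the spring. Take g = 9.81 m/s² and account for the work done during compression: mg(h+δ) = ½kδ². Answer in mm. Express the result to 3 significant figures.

k = Gd⁴/(8D³N_a) = (77.0×10³)(2.9⁴)/(8·35.0³·12) = 1.3231 N/mm
W = mg = 0.18 × 9.81 = 1.7658 N
½kδ² − Wδ − Wh = 0 → δ = (W + √(W² + 2kWh))/k
δ = (1.7658 + √(3.118 + 2051.37))/1.3231 = (1.7658 + 45.326)/1.3231 = 35.591 mm

35.6 mm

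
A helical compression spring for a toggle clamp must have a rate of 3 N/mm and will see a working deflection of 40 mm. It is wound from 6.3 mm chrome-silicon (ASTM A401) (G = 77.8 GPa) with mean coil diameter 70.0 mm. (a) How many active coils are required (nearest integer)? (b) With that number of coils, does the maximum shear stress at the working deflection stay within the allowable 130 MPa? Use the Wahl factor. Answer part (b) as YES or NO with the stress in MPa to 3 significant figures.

N_a = Gd⁴/(8D³k) = (77.8×10³)(6.3⁴)/(8·70.0³·3) = 14.89 → N_a = 15
Actual rate k = Gd⁴/(8D³·15) = 2.9776 N/mm
Working load F = kδ = 2.9776·40 = 119.1 N
C = 70.0/6.3 = 11.1111; K_W = (4C−1)/(4C−4)+0.615/C = 1.1295
τ_max = K_W·8FD/(πd³) = 1.1295·84.907 = 95.905 MPa
τ_max ≤ 130 MPa → acceptable

(a) 15 coils; (b) YES, τ_max = 95.9 MPa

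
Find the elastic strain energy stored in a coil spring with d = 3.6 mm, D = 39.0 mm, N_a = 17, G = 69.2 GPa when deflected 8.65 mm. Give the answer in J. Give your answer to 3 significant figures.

0.0539 J

k = Gd⁴/(8D³N_a) = (69.2×10³)(3.6⁴)/(8·39.0³·17) = 1.4407 N/mm
U = ½kδ² = 0.5 × 1.4407 × 8.65² = 53.9 N·mm = 0.0539 J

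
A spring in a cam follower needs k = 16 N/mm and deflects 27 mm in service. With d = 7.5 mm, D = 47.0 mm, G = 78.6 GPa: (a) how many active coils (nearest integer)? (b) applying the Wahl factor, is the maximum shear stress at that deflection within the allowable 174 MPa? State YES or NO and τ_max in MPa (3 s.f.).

N_a = Gd⁴/(8D³k) = (78.6×10³)(7.5⁴)/(8·47.0³·16) = 18.71 → N_a = 19
Actual rate k = Gd⁴/(8D³·19) = 15.759 N/mm
Working load F = kδ = 15.759·27 = 425.49 N
C = 47.0/7.5 = 6.2667; K_W = (4C−1)/(4C−4)+0.615/C = 1.2405
τ_max = K_W·8FD/(πd³) = 1.2405·120.71 = 149.75 MPa
τ_max ≤ 174 MPa → acceptable

(a) 19 coils; (b) YES, τ_max = 150 MPa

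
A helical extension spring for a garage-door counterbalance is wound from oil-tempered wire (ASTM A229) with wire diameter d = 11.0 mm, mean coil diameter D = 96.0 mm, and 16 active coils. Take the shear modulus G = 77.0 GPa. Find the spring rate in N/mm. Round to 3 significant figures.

9.95 N/mm

k = Gd⁴/(8D³N_a) = (77.0×10³ × 11.0⁴) / (8 × 96.0³ × 16)
  = 1.12736e+09 / 1.13246e+08 = 9.9549 N/mm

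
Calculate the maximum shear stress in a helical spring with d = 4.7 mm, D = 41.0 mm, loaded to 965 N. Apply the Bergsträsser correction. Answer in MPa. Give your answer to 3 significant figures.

1120 MPa

Spring index C = D/d = 41.0/4.7 = 8.7234
K_B = (4C+2)/(4C−3) = 36.894/31.894 = 1.1568
τ₀ = 8FD/(πd³) = 8·965·41.0/(π·4.7³) = 316520/326.17 = 970.42 MPa
τ_max = K·τ₀ = 1.1568 × 970.42 = 1122.5 MPa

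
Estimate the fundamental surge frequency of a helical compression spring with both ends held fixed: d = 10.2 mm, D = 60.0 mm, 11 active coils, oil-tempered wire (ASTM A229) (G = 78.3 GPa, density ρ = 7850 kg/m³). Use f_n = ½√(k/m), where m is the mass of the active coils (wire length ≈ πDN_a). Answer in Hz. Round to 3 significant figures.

k = Gd⁴/(8D³N_a) = (78.3×10³)(10.2⁴)/(8·60.0³·11) = 44.589 N/mm = 44589 N/m
Wire length L = πDN_a = π·60.0·11 = 2073.5 mm
m = ρ·(πd²/4)·L = 7850 × 81.713×10⁻⁶ m² × 2.0735 m = 1.33 kg
f_n = ½√(k/m) = 0.5·√(44589/1.33) = 0.5·√(33525) = 91.55 Hz

91.5 Hz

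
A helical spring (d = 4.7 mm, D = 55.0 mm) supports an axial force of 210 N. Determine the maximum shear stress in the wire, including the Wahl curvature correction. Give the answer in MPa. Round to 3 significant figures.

318 MPa

Spring index C = D/d = 55.0/4.7 = 11.7021
K_W = (4C−1)/(4C−4) + 0.615/C = 45.809/42.809 + 0.0526 = 1.1226
τ₀ = 8FD/(πd³) = 8·210·55.0/(π·4.7³) = 92400/326.17 = 283.29 MPa
τ_max = K·τ₀ = 1.1226 × 283.29 = 318.03 MPa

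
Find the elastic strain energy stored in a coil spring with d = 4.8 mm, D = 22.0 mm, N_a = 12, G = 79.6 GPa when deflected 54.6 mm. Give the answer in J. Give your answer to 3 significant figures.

k = Gd⁴/(8D³N_a) = (79.6×10³)(4.8⁴)/(8·22.0³·12) = 41.337 N/mm
U = ½kδ² = 0.5 × 41.337 × 54.6² = 61616 N·mm = 61.616 J

61.6 J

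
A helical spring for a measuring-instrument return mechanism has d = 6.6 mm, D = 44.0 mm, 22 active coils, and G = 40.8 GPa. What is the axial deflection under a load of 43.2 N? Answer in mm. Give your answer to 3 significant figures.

8.37 mm

k = Gd⁴/(8D³N_a) = (40.8×10³)(6.6⁴)/(8·44.0³·22) = 5.1637 N/mm
δ = F/k = 43.2 / 5.1637 = 8.366 mm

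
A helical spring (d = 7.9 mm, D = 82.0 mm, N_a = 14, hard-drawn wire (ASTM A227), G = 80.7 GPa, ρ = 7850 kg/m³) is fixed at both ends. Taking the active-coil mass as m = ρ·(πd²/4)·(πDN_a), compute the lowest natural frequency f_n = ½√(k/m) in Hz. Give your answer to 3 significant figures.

30.3 Hz

k = Gd⁴/(8D³N_a) = (80.7×10³)(7.9⁴)/(8·82.0³·14) = 5.0901 N/mm = 5090.1 N/m
Wire length L = πDN_a = π·82.0·14 = 3606.5 mm
m = ρ·(πd²/4)·L = 7850 × 49.017×10⁻⁶ m² × 3.6065 m = 1.3877 kg
f_n = ½√(k/m) = 0.5·√(5090.1/1.3877) = 0.5·√(3667.9) = 30.282 Hz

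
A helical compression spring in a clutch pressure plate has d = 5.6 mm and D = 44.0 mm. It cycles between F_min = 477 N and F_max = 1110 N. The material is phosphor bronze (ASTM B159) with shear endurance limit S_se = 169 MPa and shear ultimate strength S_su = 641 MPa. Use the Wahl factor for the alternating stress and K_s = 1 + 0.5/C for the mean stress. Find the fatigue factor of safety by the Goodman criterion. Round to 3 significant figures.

C = D/d = 44.0/5.6 = 7.8571; K_W = (4C−1)/(4C−4)+0.615/C = 1.1876; K_s = 1+0.5/C = 1.0636
F_a = (F_max−F_min)/2 = 316.5 N; F_m = (F_max+F_min)/2 = 793.5 N
τ_a = K_W·8F_aD/(πd³) = 1.1876 × 201.93 = 239.82 MPa
τ_m = K_s·8F_mD/(πd³) = 1.0636 × 506.26 = 538.48 MPa
Goodman: 1/n_f = τ_a/S_se + τ_m/S_su = 239.82/169 + 538.48/641 = 1.41907 + 0.84006 = 2.2591
n_f = 1/2.2591 = 0.4426

0.443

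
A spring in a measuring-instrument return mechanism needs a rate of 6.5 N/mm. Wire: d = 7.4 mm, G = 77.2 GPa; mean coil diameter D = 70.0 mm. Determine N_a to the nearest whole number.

13

N_a = Gd⁴/(8D³k) = (77.2×10³ × 7.4⁴)/(8 × 70.0³ × 6.5)
    = 2.31496e+08 / 1.7836e+07 = 12.98 → 13 coils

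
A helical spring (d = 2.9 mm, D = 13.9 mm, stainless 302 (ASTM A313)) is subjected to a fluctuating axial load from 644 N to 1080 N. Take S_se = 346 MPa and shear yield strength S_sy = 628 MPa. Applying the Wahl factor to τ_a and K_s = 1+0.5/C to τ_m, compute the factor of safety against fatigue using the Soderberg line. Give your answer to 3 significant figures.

C = D/d = 13.9/2.9 = 4.7931; K_W = (4C−1)/(4C−4)+0.615/C = 1.3260; K_s = 1+0.5/C = 1.1043
F_a = (F_max−F_min)/2 = 218 N; F_m = (F_max+F_min)/2 = 862 N
τ_a = K_W·8F_aD/(πd³) = 1.3260 × 316.39 = 419.54 MPa
τ_m = K_s·8F_mD/(πd³) = 1.1043 × 1251 = 1381.5 MPa
Soderberg: 1/n_f = τ_a/S_se + τ_m/S_sy = 419.54/346 + 1381.5/628 = 1.21254 + 2.19990 = 3.4124
n_f = 1/3.4124 = 0.293

0.293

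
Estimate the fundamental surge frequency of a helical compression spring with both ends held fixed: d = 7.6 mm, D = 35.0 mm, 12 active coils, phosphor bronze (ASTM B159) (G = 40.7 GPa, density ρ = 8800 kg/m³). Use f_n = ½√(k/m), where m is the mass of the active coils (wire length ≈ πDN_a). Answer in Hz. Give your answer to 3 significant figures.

k = Gd⁴/(8D³N_a) = (40.7×10³)(7.6⁴)/(8·35.0³·12) = 32.989 N/mm = 32989 N/m
Wire length L = πDN_a = π·35.0·12 = 1319.5 mm
m = ρ·(πd²/4)·L = 8800 × 45.365×10⁻⁶ m² × 1.3195 m = 0.52674 kg
f_n = ½√(k/m) = 0.5·√(32989/0.52674) = 0.5·√(62629) = 125.13 Hz

125 Hz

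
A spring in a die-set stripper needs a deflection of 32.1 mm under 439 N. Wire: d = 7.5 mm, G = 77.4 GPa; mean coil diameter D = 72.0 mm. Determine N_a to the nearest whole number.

Required rate k = F/δ = 439/32.1 = 13.676 N/mm
N_a = Gd⁴/(8D³k) = (77.4×10³ × 7.5⁴)/(8 × 72.0³ × 13.676)
    = 2.44898e+08 / 4.08364e+07 = 5.997 → 6 coils

6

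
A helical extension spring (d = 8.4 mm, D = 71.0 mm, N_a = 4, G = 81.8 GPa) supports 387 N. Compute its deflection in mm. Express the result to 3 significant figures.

k = Gd⁴/(8D³N_a) = (81.8×10³)(8.4⁴)/(8·71.0³·4) = 35.559 N/mm
δ = F/k = 387 / 35.559 = 10.883 mm

10.9 mm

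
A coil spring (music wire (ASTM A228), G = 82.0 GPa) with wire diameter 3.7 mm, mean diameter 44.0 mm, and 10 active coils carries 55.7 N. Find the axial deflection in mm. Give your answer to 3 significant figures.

k = Gd⁴/(8D³N_a) = (82.0×10³)(3.7⁴)/(8·44.0³·10) = 2.2551 N/mm
δ = F/k = 55.7 / 2.2551 = 24.699 mm

24.7 mm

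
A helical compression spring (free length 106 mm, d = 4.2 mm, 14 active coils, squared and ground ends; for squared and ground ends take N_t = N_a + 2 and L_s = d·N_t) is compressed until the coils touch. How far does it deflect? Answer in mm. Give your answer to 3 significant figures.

38.8 mm

N_t = 16; L_s = 4.2·16 = 67.2 mm
δ_solid = L₀ − L_s = 106 − 67.2 = 38.8 mm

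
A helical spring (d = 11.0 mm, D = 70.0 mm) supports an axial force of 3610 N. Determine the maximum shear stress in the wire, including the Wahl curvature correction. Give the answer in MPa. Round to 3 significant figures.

Spring index C = D/d = 70.0/11.0 = 6.3636
K_W = (4C−1)/(4C−4) + 0.615/C = 24.455/21.455 + 0.0966 = 1.2365
τ₀ = 8FD/(πd³) = 8·3610·70.0/(π·11.0³) = 2.0216e+06/4181.5 = 483.47 MPa
τ_max = K·τ₀ = 1.2365 × 483.47 = 597.79 MPa

598 MPa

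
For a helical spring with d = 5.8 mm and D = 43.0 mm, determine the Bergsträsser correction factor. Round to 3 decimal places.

C = D/d = 43.0/5.8 = 7.4138
K_B = (4C+2)/(4C−3) = 31.655/26.655 = 1.1876

1.188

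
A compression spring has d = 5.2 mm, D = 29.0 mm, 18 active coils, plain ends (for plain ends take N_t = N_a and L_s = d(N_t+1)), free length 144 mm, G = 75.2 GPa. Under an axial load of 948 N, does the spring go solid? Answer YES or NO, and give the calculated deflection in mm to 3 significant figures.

YES, δ = 60.6 mm

k = Gd⁴/(8D³N_a) = (75.2×10³)(5.2⁴)/(8·29.0³·18) = 15.656 N/mm
N_t = 18; L_s = 5.2·19 = 98.8 mm; δ_solid = L₀ − L_s = 144 − 98.8 = 45.2 mm
δ = F/k = 948/15.656 = 60.553 mm
δ ≥ δ_solid → spring goes solid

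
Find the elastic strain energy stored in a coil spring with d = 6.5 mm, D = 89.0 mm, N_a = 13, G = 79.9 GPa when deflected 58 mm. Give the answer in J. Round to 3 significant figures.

k = Gd⁴/(8D³N_a) = (79.9×10³)(6.5⁴)/(8·89.0³·13) = 1.9453 N/mm
U = ½kδ² = 0.5 × 1.9453 × 58² = 3272.1 N·mm = 3.2721 J

3.27 J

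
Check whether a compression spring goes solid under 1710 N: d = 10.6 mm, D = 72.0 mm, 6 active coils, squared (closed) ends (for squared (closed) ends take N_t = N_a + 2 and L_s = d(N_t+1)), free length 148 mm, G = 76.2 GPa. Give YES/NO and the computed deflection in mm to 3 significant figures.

k = Gd⁴/(8D³N_a) = (76.2×10³)(10.6⁴)/(8·72.0³·6) = 53.696 N/mm
N_t = 8; L_s = 10.6·9 = 95.4 mm; δ_solid = L₀ − L_s = 148 − 95.4 = 52.6 mm
δ = F/k = 1710/53.696 = 31.846 mm
δ < δ_solid → spring does not go solid

NO, δ = 31.8 mm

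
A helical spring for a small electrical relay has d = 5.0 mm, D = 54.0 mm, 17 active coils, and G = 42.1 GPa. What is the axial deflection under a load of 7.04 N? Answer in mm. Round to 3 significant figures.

5.73 mm

k = Gd⁴/(8D³N_a) = (42.1×10³)(5.0⁴)/(8·54.0³·17) = 1.2287 N/mm
δ = F/k = 7.04 / 1.2287 = 5.7297 mm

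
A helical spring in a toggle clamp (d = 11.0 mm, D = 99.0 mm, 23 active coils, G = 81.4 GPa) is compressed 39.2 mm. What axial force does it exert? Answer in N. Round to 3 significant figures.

262 N

k = Gd⁴/(8D³N_a) = (81.4×10³)(11.0⁴)/(8·99.0³·23) = 6.6753 N/mm
F = k·δ = 6.6753 × 39.2 = 261.67 N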